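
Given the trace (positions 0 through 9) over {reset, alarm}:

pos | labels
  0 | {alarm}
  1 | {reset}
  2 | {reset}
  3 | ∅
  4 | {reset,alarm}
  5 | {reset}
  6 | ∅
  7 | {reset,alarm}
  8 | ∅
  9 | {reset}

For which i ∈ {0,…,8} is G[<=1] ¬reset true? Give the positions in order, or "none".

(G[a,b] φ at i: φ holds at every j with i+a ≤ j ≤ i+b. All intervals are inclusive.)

Evaluate at each i in [0,8]:
  i=0: ✗ (fails at j=1)
  i=1: ✗ (fails at j=1)
  i=2: ✗ (fails at j=2)
  i=3: ✗ (fails at j=4)
  i=4: ✗ (fails at j=4)
  i=5: ✗ (fails at j=5)
  i=6: ✗ (fails at j=7)
  i=7: ✗ (fails at j=7)
  i=8: ✗ (fails at j=9)

none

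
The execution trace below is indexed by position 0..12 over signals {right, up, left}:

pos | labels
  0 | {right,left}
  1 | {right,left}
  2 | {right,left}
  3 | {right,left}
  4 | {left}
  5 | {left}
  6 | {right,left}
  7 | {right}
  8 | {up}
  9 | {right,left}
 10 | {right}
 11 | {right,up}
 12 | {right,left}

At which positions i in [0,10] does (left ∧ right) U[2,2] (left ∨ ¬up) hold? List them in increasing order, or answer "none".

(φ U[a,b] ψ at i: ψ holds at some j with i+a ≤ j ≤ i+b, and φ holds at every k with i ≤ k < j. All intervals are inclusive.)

Evaluate at each i in [0,10]:
  i=0: ✓ (rhs at j=2; lhs holds on [0,1])
  i=1: ✓ (rhs at j=3; lhs holds on [1,2])
  i=2: ✓ (rhs at j=4; lhs holds on [2,3])
  i=3: ✗ (lhs fails at k=4 before rhs at j=5)
  i=4: ✗ (lhs fails at k=4 before rhs at j=6)
  i=5: ✗ (lhs fails at k=5 before rhs at j=7)
  i=6: ✗ (no rhs in [8,8])
  i=7: ✗ (lhs fails at k=7 before rhs at j=9)
  i=8: ✗ (lhs fails at k=8 before rhs at j=10)
  i=9: ✗ (no rhs in [11,11])
  i=10: ✗ (lhs fails at k=10 before rhs at j=12)

0, 1, 2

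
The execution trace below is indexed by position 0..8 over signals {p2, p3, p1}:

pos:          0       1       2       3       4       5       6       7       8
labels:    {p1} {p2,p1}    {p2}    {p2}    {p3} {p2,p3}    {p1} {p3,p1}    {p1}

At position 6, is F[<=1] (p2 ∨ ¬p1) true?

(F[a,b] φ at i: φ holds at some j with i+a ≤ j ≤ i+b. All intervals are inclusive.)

No

Check (p2 ∨ ¬p1) at each j in [6,7]:
  j=6: false
  j=7: false
No position in the window satisfies it → formula fails.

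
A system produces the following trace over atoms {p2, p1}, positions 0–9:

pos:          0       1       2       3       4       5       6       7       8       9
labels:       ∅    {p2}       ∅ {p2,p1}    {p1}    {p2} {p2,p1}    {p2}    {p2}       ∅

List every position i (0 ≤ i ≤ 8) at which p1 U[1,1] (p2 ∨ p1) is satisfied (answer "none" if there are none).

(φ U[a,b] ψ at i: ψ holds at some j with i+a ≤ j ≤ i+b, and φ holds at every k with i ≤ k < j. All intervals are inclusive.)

3, 4, 6

Evaluate at each i in [0,8]:
  i=0: ✗ (lhs fails at k=0 before rhs at j=1)
  i=1: ✗ (no rhs in [2,2])
  i=2: ✗ (lhs fails at k=2 before rhs at j=3)
  i=3: ✓ (rhs at j=4; lhs holds on [3,3])
  i=4: ✓ (rhs at j=5; lhs holds on [4,4])
  i=5: ✗ (lhs fails at k=5 before rhs at j=6)
  i=6: ✓ (rhs at j=7; lhs holds on [6,6])
  i=7: ✗ (lhs fails at k=7 before rhs at j=8)
  i=8: ✗ (no rhs in [9,9])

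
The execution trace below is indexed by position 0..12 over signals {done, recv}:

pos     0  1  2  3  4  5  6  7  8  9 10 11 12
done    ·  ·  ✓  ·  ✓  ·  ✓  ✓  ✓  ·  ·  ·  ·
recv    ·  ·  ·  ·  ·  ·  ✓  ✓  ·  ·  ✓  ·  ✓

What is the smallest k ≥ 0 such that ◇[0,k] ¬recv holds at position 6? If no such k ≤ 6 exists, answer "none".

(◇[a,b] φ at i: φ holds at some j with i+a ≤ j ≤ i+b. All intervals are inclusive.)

Scan j = 6,7,… for ¬recv:
  j=6: fails
  j=7: fails
  j=8: holds
First hit at j=8, so smallest k = 8-6 = 2.

2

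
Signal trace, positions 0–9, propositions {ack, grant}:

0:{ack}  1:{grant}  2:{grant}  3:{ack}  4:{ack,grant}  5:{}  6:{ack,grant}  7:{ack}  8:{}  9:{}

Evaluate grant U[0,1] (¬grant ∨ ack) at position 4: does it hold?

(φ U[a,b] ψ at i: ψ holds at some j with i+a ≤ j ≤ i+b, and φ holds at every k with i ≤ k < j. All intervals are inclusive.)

Yes

Need some j in [4,5] with (¬grant ∨ ack), and grant at every k in [4,j-1].
  j=4: (¬grant ∨ ack) holds; no prefix to check → satisfied.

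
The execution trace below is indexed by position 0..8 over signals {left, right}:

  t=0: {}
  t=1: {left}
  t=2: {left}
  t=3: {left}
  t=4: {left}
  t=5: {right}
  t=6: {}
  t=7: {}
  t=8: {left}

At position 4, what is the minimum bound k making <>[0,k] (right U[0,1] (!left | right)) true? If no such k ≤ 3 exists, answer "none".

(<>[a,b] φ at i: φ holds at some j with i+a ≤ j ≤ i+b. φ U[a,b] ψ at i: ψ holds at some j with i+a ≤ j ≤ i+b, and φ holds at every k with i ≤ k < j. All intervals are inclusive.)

Scan j = 4,5,… for (right U[0,1] (!left | right)):
  j=4: fails
  j=5: holds
First hit at j=5, so smallest k = 5-4 = 1.

1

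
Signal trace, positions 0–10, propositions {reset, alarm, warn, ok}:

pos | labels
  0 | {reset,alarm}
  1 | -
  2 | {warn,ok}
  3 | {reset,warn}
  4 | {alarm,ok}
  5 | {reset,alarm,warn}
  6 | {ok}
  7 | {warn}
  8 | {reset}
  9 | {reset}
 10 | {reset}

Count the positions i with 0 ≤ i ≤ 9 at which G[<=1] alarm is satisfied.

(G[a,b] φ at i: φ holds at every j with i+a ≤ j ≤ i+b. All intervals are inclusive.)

Evaluate at each i in [0,9]:
  i=0: ✗ (fails at j=1)
  i=1: ✗ (fails at j=1)
  i=2: ✗ (fails at j=2)
  i=3: ✗ (fails at j=3)
  i=4: ✓ (all of [4,5])
  i=5: ✗ (fails at j=6)
  i=6: ✗ (fails at j=6)
  i=7: ✗ (fails at j=7)
  i=8: ✗ (fails at j=8)
  i=9: ✗ (fails at j=9)
Positions where it holds: {4} → 1.

1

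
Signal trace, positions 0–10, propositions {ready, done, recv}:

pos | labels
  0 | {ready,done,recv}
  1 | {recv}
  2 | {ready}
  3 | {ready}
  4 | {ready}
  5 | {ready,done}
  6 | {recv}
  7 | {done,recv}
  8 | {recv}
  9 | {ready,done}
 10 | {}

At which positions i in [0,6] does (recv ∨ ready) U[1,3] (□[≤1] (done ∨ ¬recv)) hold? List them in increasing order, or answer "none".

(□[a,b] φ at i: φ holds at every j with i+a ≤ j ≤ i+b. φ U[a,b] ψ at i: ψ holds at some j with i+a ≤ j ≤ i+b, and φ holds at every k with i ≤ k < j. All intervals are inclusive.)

Evaluate at each i in [0,6]:
  i=0: ✓ (rhs at j=2; lhs holds on [0,1])
  i=1: ✓ (rhs at j=2; lhs holds on [1,1])
  i=2: ✓ (rhs at j=3; lhs holds on [2,2])
  i=3: ✓ (rhs at j=4; lhs holds on [3,3])
  i=4: ✗ (no rhs in [5,7])
  i=5: ✗ (no rhs in [6,8])
  i=6: ✓ (rhs at j=9; lhs holds on [6,8])

0, 1, 2, 3, 6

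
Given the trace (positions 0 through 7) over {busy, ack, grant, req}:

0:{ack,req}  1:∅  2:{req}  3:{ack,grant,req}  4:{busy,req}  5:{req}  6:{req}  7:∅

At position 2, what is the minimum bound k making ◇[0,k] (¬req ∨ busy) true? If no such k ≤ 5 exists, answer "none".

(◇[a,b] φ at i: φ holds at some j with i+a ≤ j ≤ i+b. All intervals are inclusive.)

2

Scan j = 2,3,… for (¬req ∨ busy):
  j=2: fails
  j=3: fails
  j=4: holds
First hit at j=4, so smallest k = 4-2 = 2.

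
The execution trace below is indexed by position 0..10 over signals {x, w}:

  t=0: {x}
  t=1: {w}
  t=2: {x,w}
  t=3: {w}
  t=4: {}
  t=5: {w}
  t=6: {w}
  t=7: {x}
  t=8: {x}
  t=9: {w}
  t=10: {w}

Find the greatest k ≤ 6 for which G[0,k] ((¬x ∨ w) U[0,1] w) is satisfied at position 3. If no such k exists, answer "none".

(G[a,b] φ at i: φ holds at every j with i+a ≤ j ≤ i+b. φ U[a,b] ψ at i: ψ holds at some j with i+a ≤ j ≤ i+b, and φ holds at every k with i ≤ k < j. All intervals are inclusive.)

((¬x ∨ w) U[0,1] w) must hold from j=3 onward; find where it first fails.
  j=3: holds
  j=4: holds
  j=5: holds
  j=6: holds
  j=7: fails
Holds on [3,6], so largest k = 3.

3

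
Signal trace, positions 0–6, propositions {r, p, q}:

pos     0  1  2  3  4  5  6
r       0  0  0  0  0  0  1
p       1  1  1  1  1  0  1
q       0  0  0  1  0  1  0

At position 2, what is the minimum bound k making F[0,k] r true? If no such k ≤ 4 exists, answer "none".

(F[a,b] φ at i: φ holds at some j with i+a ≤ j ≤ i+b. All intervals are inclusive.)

4

Scan j = 2,3,… for r:
  j=2: fails
  j=3: fails
  j=4: fails
  j=5: fails
  j=6: holds
First hit at j=6, so smallest k = 6-2 = 4.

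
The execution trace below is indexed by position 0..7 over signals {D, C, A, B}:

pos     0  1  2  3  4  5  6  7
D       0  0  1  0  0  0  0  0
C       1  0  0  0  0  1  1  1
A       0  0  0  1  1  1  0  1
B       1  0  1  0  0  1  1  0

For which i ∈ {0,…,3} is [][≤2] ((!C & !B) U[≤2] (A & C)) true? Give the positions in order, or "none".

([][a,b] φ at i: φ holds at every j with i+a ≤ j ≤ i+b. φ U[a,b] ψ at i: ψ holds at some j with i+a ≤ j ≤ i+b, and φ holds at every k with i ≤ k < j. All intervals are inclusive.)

Evaluate at each i in [0,3]:
  i=0: ✗ (fails at j=0)
  i=1: ✗ (fails at j=1)
  i=2: ✗ (fails at j=2)
  i=3: ✓ (all of [3,5])

3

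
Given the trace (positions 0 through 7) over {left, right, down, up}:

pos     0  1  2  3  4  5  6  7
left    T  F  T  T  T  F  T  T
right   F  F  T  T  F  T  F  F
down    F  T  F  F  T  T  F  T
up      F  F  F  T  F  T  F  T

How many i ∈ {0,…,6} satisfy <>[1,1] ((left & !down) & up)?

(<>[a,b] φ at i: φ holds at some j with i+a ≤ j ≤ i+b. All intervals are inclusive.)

Evaluate at each i in [0,6]:
  i=0: ✗ (none in [1,1])
  i=1: ✗ (none in [2,2])
  i=2: ✓ (witness j=3)
  i=3: ✗ (none in [4,4])
  i=4: ✗ (none in [5,5])
  i=5: ✗ (none in [6,6])
  i=6: ✗ (none in [7,7])
Positions where it holds: {2} → 1.

1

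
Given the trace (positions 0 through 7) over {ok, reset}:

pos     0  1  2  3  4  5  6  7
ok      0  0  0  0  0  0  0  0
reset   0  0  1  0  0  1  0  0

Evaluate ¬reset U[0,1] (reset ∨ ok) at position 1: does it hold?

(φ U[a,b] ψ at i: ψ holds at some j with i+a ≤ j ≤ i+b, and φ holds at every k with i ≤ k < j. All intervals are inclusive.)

Need some j in [1,2] with (reset ∨ ok), and ¬reset at every k in [1,j-1].
  j=1: (reset ∨ ok) false.
  j=2: (reset ∨ ok) holds; ¬reset holds at every k in [1,1] → satisfied.

Holds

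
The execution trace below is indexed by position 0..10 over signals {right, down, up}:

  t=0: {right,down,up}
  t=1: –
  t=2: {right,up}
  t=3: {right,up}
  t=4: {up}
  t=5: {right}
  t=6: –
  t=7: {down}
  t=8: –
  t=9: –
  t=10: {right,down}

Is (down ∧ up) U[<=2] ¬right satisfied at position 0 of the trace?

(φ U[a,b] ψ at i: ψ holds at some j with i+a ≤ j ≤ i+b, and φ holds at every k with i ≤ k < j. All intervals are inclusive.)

True

Need some j in [0,2] with ¬right, and (down ∧ up) at every k in [0,j-1].
  j=0: ¬right false.
  j=1: ¬right holds; (down ∧ up) holds at every k in [0,0] → satisfied.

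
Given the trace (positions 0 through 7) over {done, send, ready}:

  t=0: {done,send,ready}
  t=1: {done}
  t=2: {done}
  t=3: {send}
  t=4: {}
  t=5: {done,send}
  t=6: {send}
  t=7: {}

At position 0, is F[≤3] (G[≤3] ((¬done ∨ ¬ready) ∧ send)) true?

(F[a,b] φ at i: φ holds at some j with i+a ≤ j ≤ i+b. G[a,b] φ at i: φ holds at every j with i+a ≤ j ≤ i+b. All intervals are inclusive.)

Check G[≤3] ((¬done ∨ ¬ready) ∧ send) at each j in [0,3]:
  j=0: fails at 0
  j=1: fails at 1
  j=2: fails at 2
  j=3: fails at 4
No position in the window satisfies it → formula fails.

False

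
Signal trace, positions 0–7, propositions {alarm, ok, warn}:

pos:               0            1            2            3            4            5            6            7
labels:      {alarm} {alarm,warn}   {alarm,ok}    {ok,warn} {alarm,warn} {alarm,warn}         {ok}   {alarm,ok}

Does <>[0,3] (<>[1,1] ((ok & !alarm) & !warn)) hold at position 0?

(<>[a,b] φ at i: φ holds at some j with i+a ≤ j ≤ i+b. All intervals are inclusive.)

Check <>[1,1] ((ok & !alarm) & !warn) at each j in [0,3]:
  j=0: fails (none in [1,1])
  j=1: fails (none in [2,2])
  j=2: fails (none in [3,3])
  j=3: fails (none in [4,4])
No position in the window satisfies it → formula fails.

No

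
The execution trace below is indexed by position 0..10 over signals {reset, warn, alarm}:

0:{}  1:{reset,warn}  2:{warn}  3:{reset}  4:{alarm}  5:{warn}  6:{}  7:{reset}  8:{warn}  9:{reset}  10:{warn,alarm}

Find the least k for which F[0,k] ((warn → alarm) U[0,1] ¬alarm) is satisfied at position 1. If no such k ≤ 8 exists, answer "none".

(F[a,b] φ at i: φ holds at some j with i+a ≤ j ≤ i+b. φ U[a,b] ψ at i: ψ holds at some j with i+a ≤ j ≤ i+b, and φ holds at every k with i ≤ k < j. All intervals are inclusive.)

Scan j = 1,2,… for ((warn → alarm) U[0,1] ¬alarm):
  j=1: holds
First hit at j=1, so smallest k = 1-1 = 0.

0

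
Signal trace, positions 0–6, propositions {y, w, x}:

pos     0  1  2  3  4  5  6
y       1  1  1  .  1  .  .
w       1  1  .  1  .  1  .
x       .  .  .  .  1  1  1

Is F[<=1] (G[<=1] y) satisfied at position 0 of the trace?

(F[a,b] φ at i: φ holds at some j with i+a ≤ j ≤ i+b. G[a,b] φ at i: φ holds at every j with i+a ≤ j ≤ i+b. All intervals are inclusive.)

Holds

Check G[<=1] y at each j in [0,1]:
  j=0: holds on [0,1]
  j=1: holds on [1,2]
Found at j=0 → formula holds.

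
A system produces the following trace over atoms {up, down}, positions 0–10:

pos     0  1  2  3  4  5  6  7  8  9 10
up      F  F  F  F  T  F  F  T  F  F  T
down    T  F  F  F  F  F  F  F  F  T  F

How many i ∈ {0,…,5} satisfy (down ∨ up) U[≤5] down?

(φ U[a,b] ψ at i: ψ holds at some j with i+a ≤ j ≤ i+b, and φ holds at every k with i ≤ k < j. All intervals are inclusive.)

1

Evaluate at each i in [0,5]:
  i=0: ✓ (rhs at j=0)
  i=1: ✗ (no rhs in [1,6])
  i=2: ✗ (no rhs in [2,7])
  i=3: ✗ (no rhs in [3,8])
  i=4: ✗ (lhs fails at k=5 before rhs at j=9)
  i=5: ✗ (lhs fails at k=5 before rhs at j=9)
Positions where it holds: {0} → 1.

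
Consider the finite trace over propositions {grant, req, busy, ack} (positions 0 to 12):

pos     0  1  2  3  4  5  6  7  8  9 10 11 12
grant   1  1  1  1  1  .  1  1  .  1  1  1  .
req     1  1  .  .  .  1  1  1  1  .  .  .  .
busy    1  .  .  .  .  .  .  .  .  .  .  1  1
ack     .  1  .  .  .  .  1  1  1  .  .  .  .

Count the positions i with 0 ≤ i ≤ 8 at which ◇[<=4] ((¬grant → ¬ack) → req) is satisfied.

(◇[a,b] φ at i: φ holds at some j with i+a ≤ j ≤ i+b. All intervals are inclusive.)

Evaluate at each i in [0,8]:
  i=0: ✓ (witness j=0)
  i=1: ✓ (witness j=1)
  i=2: ✓ (witness j=5)
  i=3: ✓ (witness j=5)
  i=4: ✓ (witness j=5)
  i=5: ✓ (witness j=5)
  i=6: ✓ (witness j=6)
  i=7: ✓ (witness j=7)
  i=8: ✓ (witness j=8)
Positions where it holds: {0, 1, 2, 3, 4, 5, 6, 7, 8} → 9.

9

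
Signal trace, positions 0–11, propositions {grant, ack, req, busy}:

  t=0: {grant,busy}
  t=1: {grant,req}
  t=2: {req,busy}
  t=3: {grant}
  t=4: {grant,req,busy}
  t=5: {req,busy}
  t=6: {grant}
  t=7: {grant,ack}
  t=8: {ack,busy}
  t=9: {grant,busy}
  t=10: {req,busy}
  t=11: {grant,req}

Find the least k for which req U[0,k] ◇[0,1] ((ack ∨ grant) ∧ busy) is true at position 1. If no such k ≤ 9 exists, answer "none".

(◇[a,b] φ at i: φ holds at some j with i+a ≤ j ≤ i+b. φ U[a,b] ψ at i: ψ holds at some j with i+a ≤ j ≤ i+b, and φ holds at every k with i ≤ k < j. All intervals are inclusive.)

Need earliest j ≥ 1 with ◇[0,1] ((ack ∨ grant) ∧ busy), and req at every k in [1,j-1].
  j=1: rhs fails.
  j=2: rhs fails.
  j=3: rhs holds; lhs holds on [1,2]. k = 2.

2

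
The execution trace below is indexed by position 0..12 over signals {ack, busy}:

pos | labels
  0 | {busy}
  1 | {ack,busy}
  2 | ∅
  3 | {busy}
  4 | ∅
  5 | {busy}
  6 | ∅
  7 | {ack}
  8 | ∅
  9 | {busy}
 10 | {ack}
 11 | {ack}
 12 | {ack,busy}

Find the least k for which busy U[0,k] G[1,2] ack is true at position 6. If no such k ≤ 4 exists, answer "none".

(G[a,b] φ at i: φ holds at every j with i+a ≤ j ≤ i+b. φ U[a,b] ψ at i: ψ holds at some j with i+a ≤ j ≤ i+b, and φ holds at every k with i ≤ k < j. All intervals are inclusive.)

Need earliest j ≥ 6 with G[1,2] ack, and busy at every k in [6,j-1].
  j=6: rhs fails.
  j=7: rhs fails.
  j=8: rhs fails.
  j=9: rhs holds but lhs fails at k=6.
  j=10: rhs holds but lhs fails at k=6.
No witness within the range → none.

none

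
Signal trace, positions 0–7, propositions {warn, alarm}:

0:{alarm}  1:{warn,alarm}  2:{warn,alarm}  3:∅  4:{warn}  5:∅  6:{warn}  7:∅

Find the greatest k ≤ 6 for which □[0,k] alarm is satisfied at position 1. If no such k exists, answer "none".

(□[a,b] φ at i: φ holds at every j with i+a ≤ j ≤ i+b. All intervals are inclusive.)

alarm must hold from j=1 onward; find where it first fails.
  j=1: holds
  j=2: holds
  j=3: fails
Holds on [1,2], so largest k = 1.

1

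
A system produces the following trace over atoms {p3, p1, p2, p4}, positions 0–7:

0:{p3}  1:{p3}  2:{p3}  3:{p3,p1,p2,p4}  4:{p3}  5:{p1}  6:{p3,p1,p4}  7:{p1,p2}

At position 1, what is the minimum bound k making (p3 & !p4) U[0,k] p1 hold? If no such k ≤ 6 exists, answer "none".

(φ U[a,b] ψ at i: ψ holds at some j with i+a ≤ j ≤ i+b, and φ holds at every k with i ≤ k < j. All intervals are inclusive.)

2

Need earliest j ≥ 1 with p1, and (p3 & !p4) at every k in [1,j-1].
  j=1: rhs fails.
  j=2: rhs fails.
  j=3: rhs holds; lhs holds on [1,2]. k = 2.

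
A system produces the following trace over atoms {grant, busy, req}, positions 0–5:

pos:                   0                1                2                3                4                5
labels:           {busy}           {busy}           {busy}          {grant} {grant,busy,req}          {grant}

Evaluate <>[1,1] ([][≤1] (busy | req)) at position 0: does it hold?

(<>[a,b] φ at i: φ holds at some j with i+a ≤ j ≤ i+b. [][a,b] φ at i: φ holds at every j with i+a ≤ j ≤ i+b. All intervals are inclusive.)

Check [][≤1] (busy | req) at each j in [1,1]:
  j=1: holds on [1,2]
Found at j=1 → formula holds.

Yes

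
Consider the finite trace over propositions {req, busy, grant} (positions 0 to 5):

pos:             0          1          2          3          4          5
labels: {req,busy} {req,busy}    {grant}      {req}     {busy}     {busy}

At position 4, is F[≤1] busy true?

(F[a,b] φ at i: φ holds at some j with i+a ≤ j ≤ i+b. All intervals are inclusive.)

Check busy at each j in [4,5]:
  j=4: true
  j=5: true
Found at j=4 → formula holds.

Holds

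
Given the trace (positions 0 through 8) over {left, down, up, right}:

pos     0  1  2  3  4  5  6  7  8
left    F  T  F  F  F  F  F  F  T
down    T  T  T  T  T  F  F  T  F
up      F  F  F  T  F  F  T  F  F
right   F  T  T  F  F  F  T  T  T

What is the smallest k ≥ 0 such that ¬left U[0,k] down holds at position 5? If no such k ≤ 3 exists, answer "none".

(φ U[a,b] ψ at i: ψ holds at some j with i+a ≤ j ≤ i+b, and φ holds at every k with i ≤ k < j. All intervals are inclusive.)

2

Need earliest j ≥ 5 with down, and ¬left at every k in [5,j-1].
  j=5: rhs fails.
  j=6: rhs fails.
  j=7: rhs holds; lhs holds on [5,6]. k = 2.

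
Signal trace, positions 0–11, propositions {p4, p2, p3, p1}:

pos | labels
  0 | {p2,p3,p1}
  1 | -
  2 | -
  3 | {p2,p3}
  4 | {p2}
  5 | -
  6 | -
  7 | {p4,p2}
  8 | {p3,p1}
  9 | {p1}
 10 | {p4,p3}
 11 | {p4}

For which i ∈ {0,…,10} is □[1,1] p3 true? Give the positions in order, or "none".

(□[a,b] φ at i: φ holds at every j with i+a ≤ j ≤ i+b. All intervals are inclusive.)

2, 7, 9

Evaluate at each i in [0,10]:
  i=0: ✗ (fails at j=1)
  i=1: ✗ (fails at j=2)
  i=2: ✓ (all of [3,3])
  i=3: ✗ (fails at j=4)
  i=4: ✗ (fails at j=5)
  i=5: ✗ (fails at j=6)
  i=6: ✗ (fails at j=7)
  i=7: ✓ (all of [8,8])
  i=8: ✗ (fails at j=9)
  i=9: ✓ (all of [10,10])
  i=10: ✗ (fails at j=11)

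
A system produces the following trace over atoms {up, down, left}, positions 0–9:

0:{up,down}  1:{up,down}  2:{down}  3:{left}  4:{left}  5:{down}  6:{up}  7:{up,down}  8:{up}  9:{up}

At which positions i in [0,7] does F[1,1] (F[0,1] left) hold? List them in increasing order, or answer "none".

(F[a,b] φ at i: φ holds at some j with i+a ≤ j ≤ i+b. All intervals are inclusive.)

Evaluate at each i in [0,7]:
  i=0: ✗ (none in [1,1])
  i=1: ✓ (witness j=2)
  i=2: ✓ (witness j=3)
  i=3: ✓ (witness j=4)
  i=4: ✗ (none in [5,5])
  i=5: ✗ (none in [6,6])
  i=6: ✗ (none in [7,7])
  i=7: ✗ (none in [8,8])

1, 2, 3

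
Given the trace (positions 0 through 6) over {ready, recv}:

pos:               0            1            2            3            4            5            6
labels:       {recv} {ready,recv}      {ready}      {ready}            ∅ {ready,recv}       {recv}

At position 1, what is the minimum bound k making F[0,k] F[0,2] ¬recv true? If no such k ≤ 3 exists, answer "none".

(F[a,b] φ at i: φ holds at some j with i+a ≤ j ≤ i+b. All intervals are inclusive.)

Scan j = 1,2,… for F[0,2] ¬recv:
  j=1: holds
First hit at j=1, so smallest k = 1-1 = 0.

0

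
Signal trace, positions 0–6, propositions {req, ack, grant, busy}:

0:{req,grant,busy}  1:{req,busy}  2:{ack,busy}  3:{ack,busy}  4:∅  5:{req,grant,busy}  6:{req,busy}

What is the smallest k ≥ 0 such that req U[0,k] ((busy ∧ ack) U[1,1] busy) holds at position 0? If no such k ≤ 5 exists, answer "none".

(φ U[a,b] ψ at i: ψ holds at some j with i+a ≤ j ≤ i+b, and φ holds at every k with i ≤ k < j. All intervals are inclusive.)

2

Need earliest j ≥ 0 with ((busy ∧ ack) U[1,1] busy), and req at every k in [0,j-1].
  j=0: rhs fails.
  j=1: rhs fails.
  j=2: rhs holds; lhs holds on [0,1]. k = 2.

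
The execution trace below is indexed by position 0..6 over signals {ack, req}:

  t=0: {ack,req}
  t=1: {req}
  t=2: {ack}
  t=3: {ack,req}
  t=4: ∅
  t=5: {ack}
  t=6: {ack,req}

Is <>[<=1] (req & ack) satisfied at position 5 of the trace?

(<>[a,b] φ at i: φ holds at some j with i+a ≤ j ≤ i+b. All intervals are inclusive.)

Check (req & ack) at each j in [5,6]:
  j=5: false
  j=6: true
Found at j=6 → formula holds.

Yes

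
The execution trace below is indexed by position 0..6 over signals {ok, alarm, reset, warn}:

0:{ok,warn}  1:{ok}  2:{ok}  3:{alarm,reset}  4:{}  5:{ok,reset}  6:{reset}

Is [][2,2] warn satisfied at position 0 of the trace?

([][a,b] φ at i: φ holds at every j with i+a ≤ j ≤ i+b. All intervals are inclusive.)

Check warn at every j in [2,2]:
  j=2: false
Fails at j=2 → formula fails.

False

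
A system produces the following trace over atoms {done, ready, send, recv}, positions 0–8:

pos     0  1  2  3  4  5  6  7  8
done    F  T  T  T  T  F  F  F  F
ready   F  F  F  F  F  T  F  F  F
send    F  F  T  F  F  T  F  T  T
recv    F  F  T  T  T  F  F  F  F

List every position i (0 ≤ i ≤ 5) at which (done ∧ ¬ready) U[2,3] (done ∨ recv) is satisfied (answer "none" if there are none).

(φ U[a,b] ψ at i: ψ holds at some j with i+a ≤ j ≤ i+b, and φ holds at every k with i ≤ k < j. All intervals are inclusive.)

1, 2

Evaluate at each i in [0,5]:
  i=0: ✗ (lhs fails at k=0 before rhs at j=2)
  i=1: ✓ (rhs at j=3; lhs holds on [1,2])
  i=2: ✓ (rhs at j=4; lhs holds on [2,3])
  i=3: ✗ (no rhs in [5,6])
  i=4: ✗ (no rhs in [6,7])
  i=5: ✗ (no rhs in [7,8])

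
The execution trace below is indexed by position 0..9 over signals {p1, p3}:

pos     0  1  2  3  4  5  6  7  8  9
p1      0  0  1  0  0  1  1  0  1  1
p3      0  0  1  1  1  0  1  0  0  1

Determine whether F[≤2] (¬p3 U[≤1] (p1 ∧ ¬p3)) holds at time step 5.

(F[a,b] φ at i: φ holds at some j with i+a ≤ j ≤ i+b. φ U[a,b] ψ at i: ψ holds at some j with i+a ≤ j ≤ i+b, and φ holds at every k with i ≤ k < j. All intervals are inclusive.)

Check (¬p3 U[≤1] (p1 ∧ ¬p3)) at each j in [5,7]:
  j=5: holds
  j=6: fails
  j=7: holds
Found at j=5 → formula holds.

True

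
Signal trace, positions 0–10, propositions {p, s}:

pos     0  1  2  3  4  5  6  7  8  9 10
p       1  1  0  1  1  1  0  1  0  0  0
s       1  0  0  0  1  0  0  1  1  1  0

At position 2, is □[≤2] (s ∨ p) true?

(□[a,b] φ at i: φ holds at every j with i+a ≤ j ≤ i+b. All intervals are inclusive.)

Check (s ∨ p) at every j in [2,4]:
  j=2: false
  j=3: true
  j=4: true
Fails at j=2 → formula fails.

Does not hold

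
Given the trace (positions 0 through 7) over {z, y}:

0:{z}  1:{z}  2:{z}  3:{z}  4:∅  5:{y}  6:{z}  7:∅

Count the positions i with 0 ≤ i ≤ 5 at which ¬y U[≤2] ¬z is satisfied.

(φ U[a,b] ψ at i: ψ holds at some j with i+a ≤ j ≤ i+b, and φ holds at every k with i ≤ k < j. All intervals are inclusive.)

4

Evaluate at each i in [0,5]:
  i=0: ✗ (no rhs in [0,2])
  i=1: ✗ (no rhs in [1,3])
  i=2: ✓ (rhs at j=4; lhs holds on [2,3])
  i=3: ✓ (rhs at j=4; lhs holds on [3,3])
  i=4: ✓ (rhs at j=4)
  i=5: ✓ (rhs at j=5)
Positions where it holds: {2, 3, 4, 5} → 4.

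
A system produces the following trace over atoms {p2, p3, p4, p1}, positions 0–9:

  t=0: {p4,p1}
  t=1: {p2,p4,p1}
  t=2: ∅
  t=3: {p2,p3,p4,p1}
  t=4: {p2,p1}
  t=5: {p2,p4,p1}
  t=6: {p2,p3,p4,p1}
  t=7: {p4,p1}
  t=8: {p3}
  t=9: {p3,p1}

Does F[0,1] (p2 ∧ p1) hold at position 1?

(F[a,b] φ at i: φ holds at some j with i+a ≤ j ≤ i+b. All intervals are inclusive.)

True

Check (p2 ∧ p1) at each j in [1,2]:
  j=1: true
  j=2: false
Found at j=1 → formula holds.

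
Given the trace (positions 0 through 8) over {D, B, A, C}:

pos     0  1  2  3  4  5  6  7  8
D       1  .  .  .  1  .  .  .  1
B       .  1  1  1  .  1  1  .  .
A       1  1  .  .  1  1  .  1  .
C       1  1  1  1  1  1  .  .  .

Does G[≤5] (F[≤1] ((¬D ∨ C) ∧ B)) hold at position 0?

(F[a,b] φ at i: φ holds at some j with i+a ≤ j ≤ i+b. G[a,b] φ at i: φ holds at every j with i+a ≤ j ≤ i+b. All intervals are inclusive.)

True

Check F[≤1] ((¬D ∨ C) ∧ B) at every j in [0,5]:
  j=0: holds (witness at 1)
  j=1: holds (witness at 1)
  j=2: holds (witness at 2)
  j=3: holds (witness at 3)
  j=4: holds (witness at 5)
  j=5: holds (witness at 5)
All positions satisfy it → formula holds.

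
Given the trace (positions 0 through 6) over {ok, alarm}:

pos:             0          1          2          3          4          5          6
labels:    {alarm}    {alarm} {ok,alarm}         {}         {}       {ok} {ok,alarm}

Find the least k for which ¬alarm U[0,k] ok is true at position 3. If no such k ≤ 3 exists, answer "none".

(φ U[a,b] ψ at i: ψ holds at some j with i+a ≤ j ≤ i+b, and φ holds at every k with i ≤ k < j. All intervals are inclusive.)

Need earliest j ≥ 3 with ok, and ¬alarm at every k in [3,j-1].
  j=3: rhs fails.
  j=4: rhs fails.
  j=5: rhs holds; lhs holds on [3,4]. k = 2.

2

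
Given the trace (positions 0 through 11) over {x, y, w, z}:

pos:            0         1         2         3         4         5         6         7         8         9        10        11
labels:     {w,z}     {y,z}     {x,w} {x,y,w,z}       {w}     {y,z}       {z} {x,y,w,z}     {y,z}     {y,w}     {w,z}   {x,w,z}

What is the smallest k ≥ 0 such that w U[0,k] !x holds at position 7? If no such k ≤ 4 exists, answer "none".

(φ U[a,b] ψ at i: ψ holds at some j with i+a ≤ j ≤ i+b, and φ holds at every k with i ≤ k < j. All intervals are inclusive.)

1

Need earliest j ≥ 7 with !x, and w at every k in [7,j-1].
  j=7: rhs fails.
  j=8: rhs holds; lhs holds on [7,7]. k = 1.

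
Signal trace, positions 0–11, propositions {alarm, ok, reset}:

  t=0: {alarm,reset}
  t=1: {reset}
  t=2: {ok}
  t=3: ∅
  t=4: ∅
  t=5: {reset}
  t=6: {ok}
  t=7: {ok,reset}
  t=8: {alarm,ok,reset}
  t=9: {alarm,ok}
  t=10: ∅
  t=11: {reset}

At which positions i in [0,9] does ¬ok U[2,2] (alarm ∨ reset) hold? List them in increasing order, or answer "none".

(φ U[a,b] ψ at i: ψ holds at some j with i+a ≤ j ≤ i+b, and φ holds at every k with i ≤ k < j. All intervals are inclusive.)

3

Evaluate at each i in [0,9]:
  i=0: ✗ (no rhs in [2,2])
  i=1: ✗ (no rhs in [3,3])
  i=2: ✗ (no rhs in [4,4])
  i=3: ✓ (rhs at j=5; lhs holds on [3,4])
  i=4: ✗ (no rhs in [6,6])
  i=5: ✗ (lhs fails at k=6 before rhs at j=7)
  i=6: ✗ (lhs fails at k=6 before rhs at j=8)
  i=7: ✗ (lhs fails at k=7 before rhs at j=9)
  i=8: ✗ (no rhs in [10,10])
  i=9: ✗ (lhs fails at k=9 before rhs at j=11)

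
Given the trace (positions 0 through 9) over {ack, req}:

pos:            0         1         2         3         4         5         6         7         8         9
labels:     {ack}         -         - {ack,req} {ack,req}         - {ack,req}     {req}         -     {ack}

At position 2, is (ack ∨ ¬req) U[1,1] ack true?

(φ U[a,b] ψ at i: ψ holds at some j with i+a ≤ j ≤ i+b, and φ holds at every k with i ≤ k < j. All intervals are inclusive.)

Need some j in [3,3] with ack, and (ack ∨ ¬req) at every k in [2,j-1].
  j=3: ack holds; (ack ∨ ¬req) holds at every k in [2,2] → satisfied.

True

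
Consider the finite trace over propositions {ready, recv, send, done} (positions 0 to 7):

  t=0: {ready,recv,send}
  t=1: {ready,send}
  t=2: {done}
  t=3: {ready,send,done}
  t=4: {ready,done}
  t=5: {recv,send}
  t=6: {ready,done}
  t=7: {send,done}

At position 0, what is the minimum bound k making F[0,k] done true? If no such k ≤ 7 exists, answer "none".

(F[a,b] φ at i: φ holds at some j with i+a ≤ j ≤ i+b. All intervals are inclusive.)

2

Scan j = 0,1,… for done:
  j=0: fails
  j=1: fails
  j=2: holds
First hit at j=2, so smallest k = 2-0 = 2.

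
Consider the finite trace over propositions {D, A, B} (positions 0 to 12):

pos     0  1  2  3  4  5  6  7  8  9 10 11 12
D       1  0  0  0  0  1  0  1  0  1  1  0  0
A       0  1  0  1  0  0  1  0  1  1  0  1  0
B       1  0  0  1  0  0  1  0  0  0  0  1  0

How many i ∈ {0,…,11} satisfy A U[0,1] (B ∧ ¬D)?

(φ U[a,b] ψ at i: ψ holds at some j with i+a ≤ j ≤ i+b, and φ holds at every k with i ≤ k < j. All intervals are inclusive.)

3

Evaluate at each i in [0,11]:
  i=0: ✗ (no rhs in [0,1])
  i=1: ✗ (no rhs in [1,2])
  i=2: ✗ (lhs fails at k=2 before rhs at j=3)
  i=3: ✓ (rhs at j=3)
  i=4: ✗ (no rhs in [4,5])
  i=5: ✗ (lhs fails at k=5 before rhs at j=6)
  i=6: ✓ (rhs at j=6)
  i=7: ✗ (no rhs in [7,8])
  i=8: ✗ (no rhs in [8,9])
  i=9: ✗ (no rhs in [9,10])
  i=10: ✗ (lhs fails at k=10 before rhs at j=11)
  i=11: ✓ (rhs at j=11)
Positions where it holds: {3, 6, 11} → 3.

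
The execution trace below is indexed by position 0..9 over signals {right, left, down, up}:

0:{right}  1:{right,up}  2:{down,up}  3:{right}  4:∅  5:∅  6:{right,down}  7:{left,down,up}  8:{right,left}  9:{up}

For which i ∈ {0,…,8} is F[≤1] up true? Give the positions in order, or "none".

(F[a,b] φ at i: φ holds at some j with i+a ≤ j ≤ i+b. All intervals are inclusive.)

Evaluate at each i in [0,8]:
  i=0: ✓ (witness j=1)
  i=1: ✓ (witness j=1)
  i=2: ✓ (witness j=2)
  i=3: ✗ (none in [3,4])
  i=4: ✗ (none in [4,5])
  i=5: ✗ (none in [5,6])
  i=6: ✓ (witness j=7)
  i=7: ✓ (witness j=7)
  i=8: ✓ (witness j=9)

0, 1, 2, 6, 7, 8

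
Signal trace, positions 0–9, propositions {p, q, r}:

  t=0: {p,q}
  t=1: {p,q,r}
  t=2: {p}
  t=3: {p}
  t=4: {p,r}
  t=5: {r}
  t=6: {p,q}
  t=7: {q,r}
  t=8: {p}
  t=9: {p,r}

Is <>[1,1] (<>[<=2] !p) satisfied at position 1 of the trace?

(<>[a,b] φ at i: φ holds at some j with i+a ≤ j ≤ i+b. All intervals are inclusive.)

Check <>[<=2] !p at each j in [2,2]:
  j=2: fails (none in [2,4])
No position in the window satisfies it → formula fails.

False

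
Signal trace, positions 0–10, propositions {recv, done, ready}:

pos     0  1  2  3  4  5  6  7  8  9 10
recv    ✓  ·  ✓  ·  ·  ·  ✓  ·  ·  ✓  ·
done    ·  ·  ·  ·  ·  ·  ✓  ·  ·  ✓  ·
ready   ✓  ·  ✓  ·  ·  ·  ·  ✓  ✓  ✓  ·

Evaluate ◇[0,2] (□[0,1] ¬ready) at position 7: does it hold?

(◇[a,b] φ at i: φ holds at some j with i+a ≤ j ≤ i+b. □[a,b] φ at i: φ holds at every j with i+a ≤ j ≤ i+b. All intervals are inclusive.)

False

Check □[0,1] ¬ready at each j in [7,9]:
  j=7: fails at 7
  j=8: fails at 8
  j=9: fails at 9
No position in the window satisfies it → formula fails.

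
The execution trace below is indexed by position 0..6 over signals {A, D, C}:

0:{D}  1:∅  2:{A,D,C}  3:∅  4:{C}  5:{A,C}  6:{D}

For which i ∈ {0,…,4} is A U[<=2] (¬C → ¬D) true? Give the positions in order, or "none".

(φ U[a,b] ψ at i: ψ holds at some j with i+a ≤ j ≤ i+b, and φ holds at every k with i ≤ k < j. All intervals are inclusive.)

1, 2, 3, 4

Evaluate at each i in [0,4]:
  i=0: ✗ (lhs fails at k=0 before rhs at j=1)
  i=1: ✓ (rhs at j=1)
  i=2: ✓ (rhs at j=2)
  i=3: ✓ (rhs at j=3)
  i=4: ✓ (rhs at j=4)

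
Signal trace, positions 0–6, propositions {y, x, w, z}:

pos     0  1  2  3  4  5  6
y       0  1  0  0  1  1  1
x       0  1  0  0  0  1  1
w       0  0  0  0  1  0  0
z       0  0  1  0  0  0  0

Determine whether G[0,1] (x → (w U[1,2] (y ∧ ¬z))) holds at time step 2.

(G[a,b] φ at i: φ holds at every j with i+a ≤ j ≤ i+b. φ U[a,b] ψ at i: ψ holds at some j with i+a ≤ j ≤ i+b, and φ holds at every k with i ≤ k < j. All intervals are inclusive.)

Check (x → (w U[1,2] (y ∧ ¬z))) at every j in [2,3]:
  j=2: antecedent false → ✓
  j=3: antecedent false → ✓
All positions satisfy it → formula holds.

Yes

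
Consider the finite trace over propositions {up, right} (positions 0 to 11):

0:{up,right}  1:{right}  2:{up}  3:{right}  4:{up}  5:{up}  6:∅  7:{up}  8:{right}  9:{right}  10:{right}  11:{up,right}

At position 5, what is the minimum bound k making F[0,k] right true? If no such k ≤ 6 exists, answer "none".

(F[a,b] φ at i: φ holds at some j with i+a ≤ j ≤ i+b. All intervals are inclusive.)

3

Scan j = 5,6,… for right:
  j=5: fails
  j=6: fails
  j=7: fails
  j=8: holds
First hit at j=8, so smallest k = 8-5 = 3.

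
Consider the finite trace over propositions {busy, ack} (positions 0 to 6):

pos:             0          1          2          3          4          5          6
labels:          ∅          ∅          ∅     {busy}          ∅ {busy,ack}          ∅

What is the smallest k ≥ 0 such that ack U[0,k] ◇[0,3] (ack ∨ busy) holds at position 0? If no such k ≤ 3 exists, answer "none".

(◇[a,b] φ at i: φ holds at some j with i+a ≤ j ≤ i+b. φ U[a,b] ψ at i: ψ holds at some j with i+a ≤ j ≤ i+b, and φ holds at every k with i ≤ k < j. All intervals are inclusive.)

Need earliest j ≥ 0 with ◇[0,3] (ack ∨ busy), and ack at every k in [0,j-1].
  j=0: rhs holds (empty prefix). k = 0.

0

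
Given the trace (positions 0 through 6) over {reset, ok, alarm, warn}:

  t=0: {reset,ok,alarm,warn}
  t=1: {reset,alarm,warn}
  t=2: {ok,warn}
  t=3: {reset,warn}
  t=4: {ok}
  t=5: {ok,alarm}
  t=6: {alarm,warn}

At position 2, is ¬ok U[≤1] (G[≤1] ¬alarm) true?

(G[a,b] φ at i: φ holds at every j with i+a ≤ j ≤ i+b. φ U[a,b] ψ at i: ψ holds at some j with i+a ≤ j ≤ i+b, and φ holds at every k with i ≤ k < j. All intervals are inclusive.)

Holds

Need some j in [2,3] with G[≤1] ¬alarm, and ¬ok at every k in [2,j-1].
  j=2: G[≤1] ¬alarm holds; no prefix to check → satisfied.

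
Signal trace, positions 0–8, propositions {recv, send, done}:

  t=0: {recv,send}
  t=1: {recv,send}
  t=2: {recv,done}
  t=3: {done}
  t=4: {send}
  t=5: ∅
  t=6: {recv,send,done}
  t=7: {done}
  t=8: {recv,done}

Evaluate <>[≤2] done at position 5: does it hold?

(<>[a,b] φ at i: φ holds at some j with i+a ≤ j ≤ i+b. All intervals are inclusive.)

Check done at each j in [5,7]:
  j=5: false
  j=6: true
  j=7: true
Found at j=6 → formula holds.

Holds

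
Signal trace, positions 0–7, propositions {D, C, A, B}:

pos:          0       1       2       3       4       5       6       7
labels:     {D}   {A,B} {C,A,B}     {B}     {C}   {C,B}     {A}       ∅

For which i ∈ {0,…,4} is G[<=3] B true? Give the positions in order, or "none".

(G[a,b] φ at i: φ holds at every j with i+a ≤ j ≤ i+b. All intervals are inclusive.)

none

Evaluate at each i in [0,4]:
  i=0: ✗ (fails at j=0)
  i=1: ✗ (fails at j=4)
  i=2: ✗ (fails at j=4)
  i=3: ✗ (fails at j=4)
  i=4: ✗ (fails at j=4)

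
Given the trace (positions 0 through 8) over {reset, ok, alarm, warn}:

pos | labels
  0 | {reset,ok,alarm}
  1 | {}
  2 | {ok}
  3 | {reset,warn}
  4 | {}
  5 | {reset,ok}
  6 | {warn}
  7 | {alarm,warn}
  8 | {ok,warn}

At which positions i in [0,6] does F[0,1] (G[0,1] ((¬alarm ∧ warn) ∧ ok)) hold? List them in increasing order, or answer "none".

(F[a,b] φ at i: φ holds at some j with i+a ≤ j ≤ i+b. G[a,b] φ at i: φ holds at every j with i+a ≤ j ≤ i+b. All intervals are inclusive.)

none

Evaluate at each i in [0,6]:
  i=0: ✗ (none in [0,1])
  i=1: ✗ (none in [1,2])
  i=2: ✗ (none in [2,3])
  i=3: ✗ (none in [3,4])
  i=4: ✗ (none in [4,5])
  i=5: ✗ (none in [5,6])
  i=6: ✗ (none in [6,7])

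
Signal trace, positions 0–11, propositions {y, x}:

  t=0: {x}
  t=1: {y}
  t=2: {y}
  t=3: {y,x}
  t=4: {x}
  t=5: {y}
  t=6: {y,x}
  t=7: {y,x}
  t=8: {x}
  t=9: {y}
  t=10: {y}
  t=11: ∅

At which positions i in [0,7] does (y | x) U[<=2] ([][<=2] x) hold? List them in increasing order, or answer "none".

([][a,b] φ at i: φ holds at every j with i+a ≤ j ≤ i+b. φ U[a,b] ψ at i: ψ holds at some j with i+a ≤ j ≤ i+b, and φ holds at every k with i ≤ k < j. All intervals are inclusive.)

4, 5, 6

Evaluate at each i in [0,7]:
  i=0: ✗ (no rhs in [0,2])
  i=1: ✗ (no rhs in [1,3])
  i=2: ✗ (no rhs in [2,4])
  i=3: ✗ (no rhs in [3,5])
  i=4: ✓ (rhs at j=6; lhs holds on [4,5])
  i=5: ✓ (rhs at j=6; lhs holds on [5,5])
  i=6: ✓ (rhs at j=6)
  i=7: ✗ (no rhs in [7,9])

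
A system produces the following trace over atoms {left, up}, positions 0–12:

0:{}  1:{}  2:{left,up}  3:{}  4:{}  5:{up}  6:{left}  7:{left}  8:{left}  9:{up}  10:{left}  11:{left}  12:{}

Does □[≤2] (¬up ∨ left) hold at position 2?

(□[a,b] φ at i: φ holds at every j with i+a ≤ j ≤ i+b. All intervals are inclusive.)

Check (¬up ∨ left) at every j in [2,4]:
  j=2: true
  j=3: true
  j=4: true
All positions satisfy it → formula holds.

Holds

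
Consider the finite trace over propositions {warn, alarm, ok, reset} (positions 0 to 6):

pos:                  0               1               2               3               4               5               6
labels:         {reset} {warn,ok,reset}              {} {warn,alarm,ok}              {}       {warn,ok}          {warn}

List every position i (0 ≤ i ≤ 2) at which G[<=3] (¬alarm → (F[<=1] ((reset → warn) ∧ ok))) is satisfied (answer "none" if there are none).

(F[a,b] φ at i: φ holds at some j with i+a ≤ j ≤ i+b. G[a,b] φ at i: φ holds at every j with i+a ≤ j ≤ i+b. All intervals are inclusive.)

0, 1, 2

Evaluate at each i in [0,2]:
  i=0: ✓ (all of [0,3])
  i=1: ✓ (all of [1,4])
  i=2: ✓ (all of [2,5])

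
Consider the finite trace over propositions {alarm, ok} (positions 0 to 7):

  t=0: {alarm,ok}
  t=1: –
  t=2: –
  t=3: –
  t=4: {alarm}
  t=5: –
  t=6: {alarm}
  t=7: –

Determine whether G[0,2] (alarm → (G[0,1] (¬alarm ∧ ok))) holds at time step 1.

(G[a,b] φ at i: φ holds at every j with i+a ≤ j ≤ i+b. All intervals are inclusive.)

Holds

Check (alarm → (G[0,1] (¬alarm ∧ ok))) at every j in [1,3]:
  j=1: antecedent false → ✓
  j=2: antecedent false → ✓
  j=3: antecedent false → ✓
All positions satisfy it → formula holds.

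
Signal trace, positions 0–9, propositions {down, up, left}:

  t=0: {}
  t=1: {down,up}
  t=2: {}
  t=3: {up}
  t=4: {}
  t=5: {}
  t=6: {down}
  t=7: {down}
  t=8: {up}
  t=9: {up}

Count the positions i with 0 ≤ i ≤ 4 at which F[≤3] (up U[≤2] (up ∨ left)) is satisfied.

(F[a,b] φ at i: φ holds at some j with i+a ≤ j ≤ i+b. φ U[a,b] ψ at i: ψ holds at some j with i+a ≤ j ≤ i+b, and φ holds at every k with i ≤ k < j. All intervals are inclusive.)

4

Evaluate at each i in [0,4]:
  i=0: ✓ (witness j=1)
  i=1: ✓ (witness j=1)
  i=2: ✓ (witness j=3)
  i=3: ✓ (witness j=3)
  i=4: ✗ (none in [4,7])
Positions where it holds: {0, 1, 2, 3} → 4.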